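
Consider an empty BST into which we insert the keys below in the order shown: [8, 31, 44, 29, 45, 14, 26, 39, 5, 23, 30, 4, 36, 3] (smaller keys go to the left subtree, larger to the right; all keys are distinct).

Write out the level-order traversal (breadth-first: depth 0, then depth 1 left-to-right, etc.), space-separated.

8: root
31: right child of 8 (depth 1)
44: right child of 31 (depth 2)
29: left child of 31 (depth 2)
45: right child of 44 (depth 3)
14: left child of 29 (depth 3)
26: right child of 14 (depth 4)
39: left child of 44 (depth 3)
5: left child of 8 (depth 1)
23: left child of 26 (depth 5)
30: right child of 29 (depth 3)
4: left child of 5 (depth 2)
36: left child of 39 (depth 4)
3: left child of 4 (depth 3)

8 5 31 4 29 44 3 14 30 39 45 26 36 23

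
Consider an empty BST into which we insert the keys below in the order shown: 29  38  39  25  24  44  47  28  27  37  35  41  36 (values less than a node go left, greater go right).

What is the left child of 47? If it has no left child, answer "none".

Resulting structure (node: left, right):
  29: L=25, R=38
  38: L=37, R=39
  39: L=–, R=44
  25: L=24, R=28
  24: L=–, R=–
  44: L=41, R=47
  47: L=–, R=–
  28: L=27, R=–
  27: L=–, R=–
  37: L=35, R=–
  35: L=–, R=36
  41: L=–, R=–
  36: L=–, R=–

none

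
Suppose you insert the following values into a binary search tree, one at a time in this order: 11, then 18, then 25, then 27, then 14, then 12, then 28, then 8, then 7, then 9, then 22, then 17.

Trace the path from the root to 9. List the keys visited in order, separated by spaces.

11 8 9

11: root
18: right child of 11 (depth 1)
25: right child of 18 (depth 2)
27: right child of 25 (depth 3)
14: left child of 18 (depth 2)
12: left child of 14 (depth 3)
28: right child of 27 (depth 4)
8: left child of 11 (depth 1)
7: left child of 8 (depth 2)
9: right child of 8 (depth 2)
22: left child of 25 (depth 3)
17: right child of 14 (depth 3)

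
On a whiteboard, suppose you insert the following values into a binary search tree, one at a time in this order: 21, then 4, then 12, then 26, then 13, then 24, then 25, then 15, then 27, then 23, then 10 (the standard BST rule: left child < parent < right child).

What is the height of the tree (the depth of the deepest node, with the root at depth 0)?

4

Insert 21: tree is empty, so 21 becomes the root.
Insert 4: 4 < 21 → go left. Place as left child of 21.
Insert 12: 12 < 21 → go left; 12 > 4 → go right. Place as right child of 4.
Insert 26: 26 > 21 → go right. Place as right child of 21.
Insert 13: 13 < 21 → go left; 13 > 4 → go right; 13 > 12 → go right. Place as right child of 12.
Insert 24: 24 > 21 → go right; 24 < 26 → go left. Place as left child of 26.
Insert 25: 25 > 21 → go right; 25 < 26 → go left; 25 > 24 → go right. Place as right child of 24.
Insert 15: 15 < 21 → go left; 15 > 4 → go right; 15 > 12 → go right; 15 > 13 → go right. Place as right child of 13.
Insert 27: 27 > 21 → go right; 27 > 26 → go right. Place as right child of 26.
Insert 23: 23 > 21 → go right; 23 < 26 → go left; 23 < 24 → go left. Place as left child of 24.
Insert 10: 10 < 21 → go left; 10 > 4 → go right; 10 < 12 → go left. Place as left child of 12.

The deepest node is 15 at depth 4.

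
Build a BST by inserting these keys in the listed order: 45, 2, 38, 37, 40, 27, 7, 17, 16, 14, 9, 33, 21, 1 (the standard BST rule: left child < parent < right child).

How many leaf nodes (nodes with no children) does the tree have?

Insert 45: tree is empty, so 45 becomes the root.
Insert 2: 2 < 45 → go left. Place as left child of 45.
Insert 38: 38 < 45 → go left; 38 > 2 → go right. Place as right child of 2.
Insert 37: 37 < 45 → go left; 37 > 2 → go right; 37 < 38 → go left. Place as left child of 38.
Insert 40: 40 < 45 → go left; 40 > 2 → go right; 40 > 38 → go right. Place as right child of 38.
Insert 27: 27 < 45 → go left; 27 > 2 → go right; 27 < 38 → go left; 27 < 37 → go left. Place as left child of 37.
Insert 7: 7 < 45 → go left; 7 > 2 → go right; 7 < 38 → go left; 7 < 37 → go left; 7 < 27 → go left. Place as left child of 27.
Insert 17: 17 < 45 → go left; 17 > 2 → go right; 17 < 38 → go left; 17 < 37 → go left; 17 < 27 → go left; 17 > 7 → go right. Place as right child of 7.
Insert 16: 16 < 45 → go left; 16 > 2 → go right; 16 < 38 → go left; 16 < 37 → go left; 16 < 27 → go left; 16 > 7 → go right; 16 < 17 → go left. Place as left child of 17.
Insert 14: 14 < 45 → go left; 14 > 2 → go right; 14 < 38 → go left; 14 < 37 → go left; 14 < 27 → go left; 14 > 7 → go right; 14 < 17 → go left; 14 < 16 → go left. Place as left child of 16.
Insert 9: 9 < 45 → go left; 9 > 2 → go right; 9 < 38 → go left; 9 < 37 → go left; 9 < 27 → go left; 9 > 7 → go right; 9 < 17 → go left; 9 < 16 → go left; 9 < 14 → go left. Place as left child of 14.
Insert 33: 33 < 45 → go left; 33 > 2 → go right; 33 < 38 → go left; 33 < 37 → go left; 33 > 27 → go right. Place as right child of 27.
Insert 21: 21 < 45 → go left; 21 > 2 → go right; 21 < 38 → go left; 21 < 37 → go left; 21 < 27 → go left; 21 > 7 → go right; 21 > 17 → go right. Place as right child of 17.
Insert 1: 1 < 45 → go left; 1 < 2 → go left. Place as left child of 2.

Leaves: 1, 9, 21, 33, 40 — 5 in total.

5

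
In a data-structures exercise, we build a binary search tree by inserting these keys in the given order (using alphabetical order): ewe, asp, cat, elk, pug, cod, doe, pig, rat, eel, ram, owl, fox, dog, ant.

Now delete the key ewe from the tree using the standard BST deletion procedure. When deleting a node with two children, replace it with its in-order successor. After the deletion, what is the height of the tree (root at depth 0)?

Resulting structure (node: left, right):
  ewe: L=asp, R=pug
  asp: L=ant, R=cat
  cat: L=–, R=elk
  elk: L=cod, R=–
  pug: L=pig, R=rat
  cod: L=–, R=doe
  doe: L=–, R=eel
  pig: L=owl, R=–
  rat: L=ram, R=–
  eel: L=dog, R=–
  ram: L=–, R=–
  owl: L=fox, R=–
  fox: L=–, R=–
  dog: L=–, R=–
  ant: L=–, R=–

Delete ewe (two children — replace with in-order successor).
After deletion, deepest node is dog at depth 7.

7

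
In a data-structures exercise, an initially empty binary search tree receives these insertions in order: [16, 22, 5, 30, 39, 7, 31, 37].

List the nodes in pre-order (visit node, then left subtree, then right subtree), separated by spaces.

16: root
22: right child of 16 (depth 1)
5: left child of 16 (depth 1)
30: right child of 22 (depth 2)
39: right child of 30 (depth 3)
7: right child of 5 (depth 2)
31: left child of 39 (depth 4)
37: right child of 31 (depth 5)

16 5 7 22 30 39 31 37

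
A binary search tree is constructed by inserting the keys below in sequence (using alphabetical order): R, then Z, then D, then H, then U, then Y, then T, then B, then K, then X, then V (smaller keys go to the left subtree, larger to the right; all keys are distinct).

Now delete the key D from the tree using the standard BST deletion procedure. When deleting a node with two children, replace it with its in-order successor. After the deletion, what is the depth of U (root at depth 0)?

Insert R: tree is empty, so R becomes the root.
Insert Z: Z > R → go right. Place as right child of R.
Insert D: D < R → go left. Place as left child of R.
Insert H: H < R → go left; H > D → go right. Place as right child of D.
Insert U: U > R → go right; U < Z → go left. Place as left child of Z.
Insert Y: Y > R → go right; Y < Z → go left; Y > U → go right. Place as right child of U.
Insert T: T > R → go right; T < Z → go left; T < U → go left. Place as left child of U.
Insert B: B < R → go left; B < D → go left. Place as left child of D.
Insert K: K < R → go left; K > D → go right; K > H → go right. Place as right child of H.
Insert X: X > R → go right; X < Z → go left; X > U → go right; X < Y → go left. Place as left child of Y.
Insert V: V > R → go right; V < Z → go left; V > U → go right; V < Y → go left; V < X → go left. Place as left child of X.

Delete D (two children — replace with in-order successor).
After deletion, path to U: R → Z → U.

2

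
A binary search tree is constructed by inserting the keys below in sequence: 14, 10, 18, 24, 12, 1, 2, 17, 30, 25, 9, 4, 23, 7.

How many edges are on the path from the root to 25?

4

Insert 14: tree is empty, so 14 becomes the root.
Insert 10: 10 < 14 → go left. Place as left child of 14.
Insert 18: 18 > 14 → go right. Place as right child of 14.
Insert 24: 24 > 14 → go right; 24 > 18 → go right. Place as right child of 18.
Insert 12: 12 < 14 → go left; 12 > 10 → go right. Place as right child of 10.
Insert 1: 1 < 14 → go left; 1 < 10 → go left. Place as left child of 10.
Insert 2: 2 < 14 → go left; 2 < 10 → go left; 2 > 1 → go right. Place as right child of 1.
Insert 17: 17 > 14 → go right; 17 < 18 → go left. Place as left child of 18.
Insert 30: 30 > 14 → go right; 30 > 18 → go right; 30 > 24 → go right. Place as right child of 24.
Insert 25: 25 > 14 → go right; 25 > 18 → go right; 25 > 24 → go right; 25 < 30 → go left. Place as left child of 30.
Insert 9: 9 < 14 → go left; 9 < 10 → go left; 9 > 1 → go right; 9 > 2 → go right. Place as right child of 2.
Insert 4: 4 < 14 → go left; 4 < 10 → go left; 4 > 1 → go right; 4 > 2 → go right; 4 < 9 → go left. Place as left child of 9.
Insert 23: 23 > 14 → go right; 23 > 18 → go right; 23 < 24 → go left. Place as left child of 24.
Insert 7: 7 < 14 → go left; 7 < 10 → go left; 7 > 1 → go right; 7 > 2 → go right; 7 < 9 → go left; 7 > 4 → go right. Place as right child of 4.

Path to 25: 14 → 18 → 24 → 30 → 25, which is 4 edges.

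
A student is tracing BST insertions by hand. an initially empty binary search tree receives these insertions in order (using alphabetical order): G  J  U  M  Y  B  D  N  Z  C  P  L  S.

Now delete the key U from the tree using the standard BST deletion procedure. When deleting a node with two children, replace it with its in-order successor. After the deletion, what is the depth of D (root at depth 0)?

Insert G: tree is empty, so G becomes the root.
Insert J: J > G → go right. Place as right child of G.
Insert U: U > G → go right; U > J → go right. Place as right child of J.
Insert M: M > G → go right; M > J → go right; M < U → go left. Place as left child of U.
Insert Y: Y > G → go right; Y > J → go right; Y > U → go right. Place as right child of U.
Insert B: B < G → go left. Place as left child of G.
Insert D: D < G → go left; D > B → go right. Place as right child of B.
Insert N: N > G → go right; N > J → go right; N < U → go left; N > M → go right. Place as right child of M.
Insert Z: Z > G → go right; Z > J → go right; Z > U → go right; Z > Y → go right. Place as right child of Y.
Insert C: C < G → go left; C > B → go right; C < D → go left. Place as left child of D.
Insert P: P > G → go right; P > J → go right; P < U → go left; P > M → go right; P > N → go right. Place as right child of N.
Insert L: L > G → go right; L > J → go right; L < U → go left; L < M → go left. Place as left child of M.
Insert S: S > G → go right; S > J → go right; S < U → go left; S > M → go right; S > N → go right; S > P → go right. Place as right child of P.

Delete U (two children — replace with in-order successor).
After deletion, path to D: G → B → D.

2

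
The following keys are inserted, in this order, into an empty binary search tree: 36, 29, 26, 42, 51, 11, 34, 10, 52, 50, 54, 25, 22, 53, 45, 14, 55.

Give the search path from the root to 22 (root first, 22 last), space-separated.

36: root
29: left child of 36 (depth 1)
26: left child of 29 (depth 2)
42: right child of 36 (depth 1)
51: right child of 42 (depth 2)
11: left child of 26 (depth 3)
34: right child of 29 (depth 2)
10: left child of 11 (depth 4)
52: right child of 51 (depth 3)
50: left child of 51 (depth 3)
54: right child of 52 (depth 4)
25: right child of 11 (depth 4)
22: left child of 25 (depth 5)
53: left child of 54 (depth 5)
45: left child of 50 (depth 4)
14: left child of 22 (depth 6)
55: right child of 54 (depth 5)

36 29 26 11 25 22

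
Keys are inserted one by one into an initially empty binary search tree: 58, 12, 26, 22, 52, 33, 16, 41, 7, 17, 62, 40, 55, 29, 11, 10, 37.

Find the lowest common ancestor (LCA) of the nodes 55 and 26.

Insert 58: tree is empty, so 58 becomes the root.
Insert 12: 12 < 58 → go left. Place as left child of 58.
Insert 26: 26 < 58 → go left; 26 > 12 → go right. Place as right child of 12.
Insert 22: 22 < 58 → go left; 22 > 12 → go right; 22 < 26 → go left. Place as left child of 26.
Insert 52: 52 < 58 → go left; 52 > 12 → go right; 52 > 26 → go right. Place as right child of 26.
Insert 33: 33 < 58 → go left; 33 > 12 → go right; 33 > 26 → go right; 33 < 52 → go left. Place as left child of 52.
Insert 16: 16 < 58 → go left; 16 > 12 → go right; 16 < 26 → go left; 16 < 22 → go left. Place as left child of 22.
Insert 41: 41 < 58 → go left; 41 > 12 → go right; 41 > 26 → go right; 41 < 52 → go left; 41 > 33 → go right. Place as right child of 33.
Insert 7: 7 < 58 → go left; 7 < 12 → go left. Place as left child of 12.
Insert 17: 17 < 58 → go left; 17 > 12 → go right; 17 < 26 → go left; 17 < 22 → go left; 17 > 16 → go right. Place as right child of 16.
Insert 62: 62 > 58 → go right. Place as right child of 58.
Insert 40: 40 < 58 → go left; 40 > 12 → go right; 40 > 26 → go right; 40 < 52 → go left; 40 > 33 → go right; 40 < 41 → go left. Place as left child of 41.
Insert 55: 55 < 58 → go left; 55 > 12 → go right; 55 > 26 → go right; 55 > 52 → go right. Place as right child of 52.
Insert 29: 29 < 58 → go left; 29 > 12 → go right; 29 > 26 → go right; 29 < 52 → go left; 29 < 33 → go left. Place as left child of 33.
Insert 11: 11 < 58 → go left; 11 < 12 → go left; 11 > 7 → go right. Place as right child of 7.
Insert 10: 10 < 58 → go left; 10 < 12 → go left; 10 > 7 → go right; 10 < 11 → go left. Place as left child of 11.
Insert 37: 37 < 58 → go left; 37 > 12 → go right; 37 > 26 → go right; 37 < 52 → go left; 37 > 33 → go right; 37 < 41 → go left; 37 < 40 → go left. Place as left child of 40.

Path to 55: 58 → 12 → 26 → 52 → 55
Path to 26: 58 → 12 → 26
26 lies on both paths and is an ancestor of the other node.

26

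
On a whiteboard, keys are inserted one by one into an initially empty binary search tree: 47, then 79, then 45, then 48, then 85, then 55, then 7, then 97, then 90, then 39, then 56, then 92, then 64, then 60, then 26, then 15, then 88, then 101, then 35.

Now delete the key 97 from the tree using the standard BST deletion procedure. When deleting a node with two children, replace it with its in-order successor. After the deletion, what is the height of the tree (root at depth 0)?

Resulting structure (node: left, right):
  47: L=45, R=79
  79: L=48, R=85
  45: L=7, R=–
  48: L=–, R=55
  85: L=–, R=97
  55: L=–, R=56
  7: L=–, R=39
  97: L=90, R=101
  90: L=88, R=92
  39: L=26, R=–
  56: L=–, R=64
  92: L=–, R=–
  64: L=60, R=–
  60: L=–, R=–
  26: L=15, R=35
  15: L=–, R=–
  88: L=–, R=–
  101: L=–, R=–
  35: L=–, R=–

Delete 97 (two children — replace with in-order successor).
After deletion, deepest node is 60 at depth 6.

6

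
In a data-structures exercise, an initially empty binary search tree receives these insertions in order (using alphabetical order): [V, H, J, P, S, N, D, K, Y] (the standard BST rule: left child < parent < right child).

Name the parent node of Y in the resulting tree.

V

V: root
H: left child of V (depth 1)
J: right child of H (depth 2)
P: right child of J (depth 3)
S: right child of P (depth 4)
N: left child of P (depth 4)
D: left child of H (depth 2)
K: left child of N (depth 5)
Y: right child of V (depth 1)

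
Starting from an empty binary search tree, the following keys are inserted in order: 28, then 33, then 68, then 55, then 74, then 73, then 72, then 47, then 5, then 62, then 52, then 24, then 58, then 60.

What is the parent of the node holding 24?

5

Insert 28: tree is empty, so 28 becomes the root.
Insert 33: 33 > 28 → go right. Place as right child of 28.
Insert 68: 68 > 28 → go right; 68 > 33 → go right. Place as right child of 33.
Insert 55: 55 > 28 → go right; 55 > 33 → go right; 55 < 68 → go left. Place as left child of 68.
Insert 74: 74 > 28 → go right; 74 > 33 → go right; 74 > 68 → go right. Place as right child of 68.
Insert 73: 73 > 28 → go right; 73 > 33 → go right; 73 > 68 → go right; 73 < 74 → go left. Place as left child of 74.
Insert 72: 72 > 28 → go right; 72 > 33 → go right; 72 > 68 → go right; 72 < 74 → go left; 72 < 73 → go left. Place as left child of 73.
Insert 47: 47 > 28 → go right; 47 > 33 → go right; 47 < 68 → go left; 47 < 55 → go left. Place as left child of 55.
Insert 5: 5 < 28 → go left. Place as left child of 28.
Insert 62: 62 > 28 → go right; 62 > 33 → go right; 62 < 68 → go left; 62 > 55 → go right. Place as right child of 55.
Insert 52: 52 > 28 → go right; 52 > 33 → go right; 52 < 68 → go left; 52 < 55 → go left; 52 > 47 → go right. Place as right child of 47.
Insert 24: 24 < 28 → go left; 24 > 5 → go right. Place as right child of 5.
Insert 58: 58 > 28 → go right; 58 > 33 → go right; 58 < 68 → go left; 58 > 55 → go right; 58 < 62 → go left. Place as left child of 62.
Insert 60: 60 > 28 → go right; 60 > 33 → go right; 60 < 68 → go left; 60 > 55 → go right; 60 < 62 → go left; 60 > 58 → go right. Place as right child of 58.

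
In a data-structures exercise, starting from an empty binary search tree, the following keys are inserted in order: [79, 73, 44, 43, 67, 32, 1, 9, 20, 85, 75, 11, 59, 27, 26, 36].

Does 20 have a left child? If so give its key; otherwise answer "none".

11

Insert 79: tree is empty, so 79 becomes the root.
Insert 73: 73 < 79 → go left. Place as left child of 79.
Insert 44: 44 < 79 → go left; 44 < 73 → go left. Place as left child of 73.
Insert 43: 43 < 79 → go left; 43 < 73 → go left; 43 < 44 → go left. Place as left child of 44.
Insert 67: 67 < 79 → go left; 67 < 73 → go left; 67 > 44 → go right. Place as right child of 44.
Insert 32: 32 < 79 → go left; 32 < 73 → go left; 32 < 44 → go left; 32 < 43 → go left. Place as left child of 43.
Insert 1: 1 < 79 → go left; 1 < 73 → go left; 1 < 44 → go left; 1 < 43 → go left; 1 < 32 → go left. Place as left child of 32.
Insert 9: 9 < 79 → go left; 9 < 73 → go left; 9 < 44 → go left; 9 < 43 → go left; 9 < 32 → go left; 9 > 1 → go right. Place as right child of 1.
Insert 20: 20 < 79 → go left; 20 < 73 → go left; 20 < 44 → go left; 20 < 43 → go left; 20 < 32 → go left; 20 > 1 → go right; 20 > 9 → go right. Place as right child of 9.
Insert 85: 85 > 79 → go right. Place as right child of 79.
Insert 75: 75 < 79 → go left; 75 > 73 → go right. Place as right child of 73.
Insert 11: 11 < 79 → go left; 11 < 73 → go left; 11 < 44 → go left; 11 < 43 → go left; 11 < 32 → go left; 11 > 1 → go right; 11 > 9 → go right; 11 < 20 → go left. Place as left child of 20.
Insert 59: 59 < 79 → go left; 59 < 73 → go left; 59 > 44 → go right; 59 < 67 → go left. Place as left child of 67.
Insert 27: 27 < 79 → go left; 27 < 73 → go left; 27 < 44 → go left; 27 < 43 → go left; 27 < 32 → go left; 27 > 1 → go right; 27 > 9 → go right; 27 > 20 → go right. Place as right child of 20.
Insert 26: 26 < 79 → go left; 26 < 73 → go left; 26 < 44 → go left; 26 < 43 → go left; 26 < 32 → go left; 26 > 1 → go right; 26 > 9 → go right; 26 > 20 → go right; 26 < 27 → go left. Place as left child of 27.
Insert 36: 36 < 79 → go left; 36 < 73 → go left; 36 < 44 → go left; 36 < 43 → go left; 36 > 32 → go right. Place as right child of 32.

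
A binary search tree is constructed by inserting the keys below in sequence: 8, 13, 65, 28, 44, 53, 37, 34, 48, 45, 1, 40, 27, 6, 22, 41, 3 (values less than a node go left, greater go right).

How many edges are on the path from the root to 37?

Resulting structure (node: left, right):
  8: L=1, R=13
  13: L=–, R=65
  65: L=28, R=–
  28: L=27, R=44
  44: L=37, R=53
  53: L=48, R=–
  37: L=34, R=40
  34: L=–, R=–
  48: L=45, R=–
  45: L=–, R=–
  1: L=–, R=6
  40: L=–, R=41
  27: L=22, R=–
  6: L=3, R=–
  22: L=–, R=–
  41: L=–, R=–
  3: L=–, R=–

Path to 37: 8 → 13 → 65 → 28 → 44 → 37, which is 5 edges.

5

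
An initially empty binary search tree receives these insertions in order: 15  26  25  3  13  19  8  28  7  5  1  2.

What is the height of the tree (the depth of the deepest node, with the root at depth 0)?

Resulting structure (node: left, right):
  15: L=3, R=26
  26: L=25, R=28
  25: L=19, R=–
  3: L=1, R=13
  13: L=8, R=–
  19: L=–, R=–
  8: L=7, R=–
  28: L=–, R=–
  7: L=5, R=–
  5: L=–, R=–
  1: L=–, R=2
  2: L=–, R=–

The deepest node is 5 at depth 5.

5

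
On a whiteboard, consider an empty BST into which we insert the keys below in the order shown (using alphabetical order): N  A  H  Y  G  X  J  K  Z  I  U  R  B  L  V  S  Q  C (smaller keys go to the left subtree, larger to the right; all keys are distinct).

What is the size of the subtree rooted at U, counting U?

5

Resulting structure (node: left, right):
  N: L=A, R=Y
  A: L=–, R=H
  H: L=G, R=J
  Y: L=X, R=Z
  G: L=B, R=–
  X: L=U, R=–
  J: L=I, R=K
  K: L=–, R=L
  Z: L=–, R=–
  I: L=–, R=–
  U: L=R, R=V
  R: L=Q, R=S
  B: L=–, R=C
  L: L=–, R=–
  V: L=–, R=–
  S: L=–, R=–
  Q: L=–, R=–
  C: L=–, R=–

Subtree rooted at U contains: U, R, Q, S, V — 5 nodes.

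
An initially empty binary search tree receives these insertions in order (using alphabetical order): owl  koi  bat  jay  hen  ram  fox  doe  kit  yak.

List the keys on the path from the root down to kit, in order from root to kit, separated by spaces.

Resulting structure (node: left, right):
  owl: L=koi, R=ram
  koi: L=bat, R=–
  bat: L=–, R=jay
  jay: L=hen, R=kit
  hen: L=fox, R=–
  ram: L=–, R=yak
  fox: L=doe, R=–
  doe: L=–, R=–
  kit: L=–, R=–
  yak: L=–, R=–

owl koi bat jay kit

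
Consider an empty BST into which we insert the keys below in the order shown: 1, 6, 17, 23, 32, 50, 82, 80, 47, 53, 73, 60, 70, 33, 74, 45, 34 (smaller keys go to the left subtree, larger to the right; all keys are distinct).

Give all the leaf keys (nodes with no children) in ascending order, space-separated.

34 70 74

1: root
6: right child of 1 (depth 1)
17: right child of 6 (depth 2)
23: right child of 17 (depth 3)
32: right child of 23 (depth 4)
50: right child of 32 (depth 5)
82: right child of 50 (depth 6)
80: left child of 82 (depth 7)
47: left child of 50 (depth 6)
53: left child of 80 (depth 8)
73: right child of 53 (depth 9)
60: left child of 73 (depth 10)
70: right child of 60 (depth 11)
33: left child of 47 (depth 7)
74: right child of 73 (depth 10)
45: right child of 33 (depth 8)
34: left child of 45 (depth 9)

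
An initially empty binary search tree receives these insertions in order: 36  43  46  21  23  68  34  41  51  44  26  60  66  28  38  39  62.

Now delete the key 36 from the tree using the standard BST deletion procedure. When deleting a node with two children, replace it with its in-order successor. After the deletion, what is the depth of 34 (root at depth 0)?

Insert 36: tree is empty, so 36 becomes the root.
Insert 43: 43 > 36 → go right. Place as right child of 36.
Insert 46: 46 > 36 → go right; 46 > 43 → go right. Place as right child of 43.
Insert 21: 21 < 36 → go left. Place as left child of 36.
Insert 23: 23 < 36 → go left; 23 > 21 → go right. Place as right child of 21.
Insert 68: 68 > 36 → go right; 68 > 43 → go right; 68 > 46 → go right. Place as right child of 46.
Insert 34: 34 < 36 → go left; 34 > 21 → go right; 34 > 23 → go right. Place as right child of 23.
Insert 41: 41 > 36 → go right; 41 < 43 → go left. Place as left child of 43.
Insert 51: 51 > 36 → go right; 51 > 43 → go right; 51 > 46 → go right; 51 < 68 → go left. Place as left child of 68.
Insert 44: 44 > 36 → go right; 44 > 43 → go right; 44 < 46 → go left. Place as left child of 46.
Insert 26: 26 < 36 → go left; 26 > 21 → go right; 26 > 23 → go right; 26 < 34 → go left. Place as left child of 34.
Insert 60: 60 > 36 → go right; 60 > 43 → go right; 60 > 46 → go right; 60 < 68 → go left; 60 > 51 → go right. Place as right child of 51.
Insert 66: 66 > 36 → go right; 66 > 43 → go right; 66 > 46 → go right; 66 < 68 → go left; 66 > 51 → go right; 66 > 60 → go right. Place as right child of 60.
Insert 28: 28 < 36 → go left; 28 > 21 → go right; 28 > 23 → go right; 28 < 34 → go left; 28 > 26 → go right. Place as right child of 26.
Insert 38: 38 > 36 → go right; 38 < 43 → go left; 38 < 41 → go left. Place as left child of 41.
Insert 39: 39 > 36 → go right; 39 < 43 → go left; 39 < 41 → go left; 39 > 38 → go right. Place as right child of 38.
Insert 62: 62 > 36 → go right; 62 > 43 → go right; 62 > 46 → go right; 62 < 68 → go left; 62 > 51 → go right; 62 > 60 → go right; 62 < 66 → go left. Place as left child of 66.

Delete 36 (two children — replace with in-order successor).
After deletion, path to 34: 38 → 21 → 23 → 34.

3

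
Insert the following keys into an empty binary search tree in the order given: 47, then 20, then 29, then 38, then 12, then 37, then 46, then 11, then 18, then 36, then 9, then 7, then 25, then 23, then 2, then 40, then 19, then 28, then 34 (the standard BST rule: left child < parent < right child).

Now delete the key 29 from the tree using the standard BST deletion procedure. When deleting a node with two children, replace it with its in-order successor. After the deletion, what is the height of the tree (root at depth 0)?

47: root
20: left child of 47 (depth 1)
29: right child of 20 (depth 2)
38: right child of 29 (depth 3)
12: left child of 20 (depth 2)
37: left child of 38 (depth 4)
46: right child of 38 (depth 4)
11: left child of 12 (depth 3)
18: right child of 12 (depth 3)
36: left child of 37 (depth 5)
9: left child of 11 (depth 4)
7: left child of 9 (depth 5)
25: left child of 29 (depth 3)
23: left child of 25 (depth 4)
2: left child of 7 (depth 6)
40: left child of 46 (depth 5)
19: right child of 18 (depth 4)
28: right child of 25 (depth 4)
34: left child of 36 (depth 6)

Delete 29 (two children — replace with in-order successor).
After deletion, deepest node is 2 at depth 6.

6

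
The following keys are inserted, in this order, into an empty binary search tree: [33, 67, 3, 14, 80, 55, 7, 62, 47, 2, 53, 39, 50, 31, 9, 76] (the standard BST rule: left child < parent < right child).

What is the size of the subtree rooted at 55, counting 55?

6

Resulting structure (node: left, right):
  33: L=3, R=67
  67: L=55, R=80
  3: L=2, R=14
  14: L=7, R=31
  80: L=76, R=–
  55: L=47, R=62
  7: L=–, R=9
  62: L=–, R=–
  47: L=39, R=53
  2: L=–, R=–
  53: L=50, R=–
  39: L=–, R=–
  50: L=–, R=–
  31: L=–, R=–
  9: L=–, R=–
  76: L=–, R=–

Subtree rooted at 55 contains: 55, 47, 39, 53, 50, 62 — 6 nodes.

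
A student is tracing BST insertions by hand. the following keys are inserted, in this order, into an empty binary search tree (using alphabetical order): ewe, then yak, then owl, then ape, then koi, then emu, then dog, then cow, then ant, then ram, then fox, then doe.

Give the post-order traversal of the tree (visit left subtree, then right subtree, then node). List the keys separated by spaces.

ant doe cow dog emu ape fox koi ram owl yak ewe

Resulting structure (node: left, right):
  ewe: L=ape, R=yak
  yak: L=owl, R=–
  owl: L=koi, R=ram
  ape: L=ant, R=emu
  koi: L=fox, R=–
  emu: L=dog, R=–
  dog: L=cow, R=–
  cow: L=–, R=doe
  ant: L=–, R=–
  ram: L=–, R=–
  fox: L=–, R=–
  doe: L=–, R=–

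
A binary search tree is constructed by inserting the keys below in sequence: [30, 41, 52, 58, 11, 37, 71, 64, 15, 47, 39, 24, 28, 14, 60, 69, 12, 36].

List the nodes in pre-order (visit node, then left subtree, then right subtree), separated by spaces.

30 11 15 14 12 24 28 41 37 36 39 52 47 58 71 64 60 69

Insert 30: tree is empty, so 30 becomes the root.
Insert 41: 41 > 30 → go right. Place as right child of 30.
Insert 52: 52 > 30 → go right; 52 > 41 → go right. Place as right child of 41.
Insert 58: 58 > 30 → go right; 58 > 41 → go right; 58 > 52 → go right. Place as right child of 52.
Insert 11: 11 < 30 → go left. Place as left child of 30.
Insert 37: 37 > 30 → go right; 37 < 41 → go left. Place as left child of 41.
Insert 71: 71 > 30 → go right; 71 > 41 → go right; 71 > 52 → go right; 71 > 58 → go right. Place as right child of 58.
Insert 64: 64 > 30 → go right; 64 > 41 → go right; 64 > 52 → go right; 64 > 58 → go right; 64 < 71 → go left. Place as left child of 71.
Insert 15: 15 < 30 → go left; 15 > 11 → go right. Place as right child of 11.
Insert 47: 47 > 30 → go right; 47 > 41 → go right; 47 < 52 → go left. Place as left child of 52.
Insert 39: 39 > 30 → go right; 39 < 41 → go left; 39 > 37 → go right. Place as right child of 37.
Insert 24: 24 < 30 → go left; 24 > 11 → go right; 24 > 15 → go right. Place as right child of 15.
Insert 28: 28 < 30 → go left; 28 > 11 → go right; 28 > 15 → go right; 28 > 24 → go right. Place as right child of 24.
Insert 14: 14 < 30 → go left; 14 > 11 → go right; 14 < 15 → go left. Place as left child of 15.
Insert 60: 60 > 30 → go right; 60 > 41 → go right; 60 > 52 → go right; 60 > 58 → go right; 60 < 71 → go left; 60 < 64 → go left. Place as left child of 64.
Insert 69: 69 > 30 → go right; 69 > 41 → go right; 69 > 52 → go right; 69 > 58 → go right; 69 < 71 → go left; 69 > 64 → go right. Place as right child of 64.
Insert 12: 12 < 30 → go left; 12 > 11 → go right; 12 < 15 → go left; 12 < 14 → go left. Place as left child of 14.
Insert 36: 36 > 30 → go right; 36 < 41 → go left; 36 < 37 → go left. Place as left child of 37.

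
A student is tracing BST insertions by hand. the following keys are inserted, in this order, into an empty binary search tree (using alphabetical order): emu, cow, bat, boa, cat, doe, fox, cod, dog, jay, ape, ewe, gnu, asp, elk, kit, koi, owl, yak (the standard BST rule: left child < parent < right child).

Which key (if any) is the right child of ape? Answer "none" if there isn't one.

asp

emu: root
cow: left child of emu (depth 1)
bat: left child of cow (depth 2)
boa: right child of bat (depth 3)
cat: right child of boa (depth 4)
doe: right child of cow (depth 2)
fox: right child of emu (depth 1)
cod: right child of cat (depth 5)
dog: right child of doe (depth 3)
jay: right child of fox (depth 2)
ape: left child of bat (depth 3)
ewe: left child of fox (depth 2)
gnu: left child of jay (depth 3)
asp: right child of ape (depth 4)
elk: right child of dog (depth 4)
kit: right child of jay (depth 3)
koi: right child of kit (depth 4)
owl: right child of koi (depth 5)
yak: right child of owl (depth 6)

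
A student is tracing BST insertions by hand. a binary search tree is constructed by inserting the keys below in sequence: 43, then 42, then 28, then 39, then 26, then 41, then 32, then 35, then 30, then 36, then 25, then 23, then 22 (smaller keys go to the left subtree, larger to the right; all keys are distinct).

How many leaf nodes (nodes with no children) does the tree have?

Resulting structure (node: left, right):
  43: L=42, R=–
  42: L=28, R=–
  28: L=26, R=39
  39: L=32, R=41
  26: L=25, R=–
  41: L=–, R=–
  32: L=30, R=35
  35: L=–, R=36
  30: L=–, R=–
  36: L=–, R=–
  25: L=23, R=–
  23: L=22, R=–
  22: L=–, R=–

Leaves: 22, 30, 36, 41 — 4 in total.

4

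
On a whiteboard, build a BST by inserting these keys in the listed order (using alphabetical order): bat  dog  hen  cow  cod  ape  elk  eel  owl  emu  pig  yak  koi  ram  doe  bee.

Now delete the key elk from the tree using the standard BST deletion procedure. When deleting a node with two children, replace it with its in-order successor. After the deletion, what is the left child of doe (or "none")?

bat: root
dog: right child of bat (depth 1)
hen: right child of dog (depth 2)
cow: left child of dog (depth 2)
cod: left child of cow (depth 3)
ape: left child of bat (depth 1)
elk: left child of hen (depth 3)
eel: left child of elk (depth 4)
owl: right child of hen (depth 3)
emu: right child of elk (depth 4)
pig: right child of owl (depth 4)
yak: right child of pig (depth 5)
koi: left child of owl (depth 4)
ram: left child of yak (depth 6)
doe: right child of cow (depth 3)
bee: left child of cod (depth 4)

Delete elk (two children — replace with in-order successor).
After deletion, doe's left child: none.

none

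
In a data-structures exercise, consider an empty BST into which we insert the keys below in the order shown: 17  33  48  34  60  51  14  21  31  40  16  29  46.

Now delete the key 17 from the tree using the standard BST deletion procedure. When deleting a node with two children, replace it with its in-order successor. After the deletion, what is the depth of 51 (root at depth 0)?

4

Resulting structure (node: left, right):
  17: L=14, R=33
  33: L=21, R=48
  48: L=34, R=60
  34: L=–, R=40
  60: L=51, R=–
  51: L=–, R=–
  14: L=–, R=16
  21: L=–, R=31
  31: L=29, R=–
  40: L=–, R=46
  16: L=–, R=–
  29: L=–, R=–
  46: L=–, R=–

Delete 17 (two children — replace with in-order successor).
After deletion, path to 51: 21 → 33 → 48 → 60 → 51.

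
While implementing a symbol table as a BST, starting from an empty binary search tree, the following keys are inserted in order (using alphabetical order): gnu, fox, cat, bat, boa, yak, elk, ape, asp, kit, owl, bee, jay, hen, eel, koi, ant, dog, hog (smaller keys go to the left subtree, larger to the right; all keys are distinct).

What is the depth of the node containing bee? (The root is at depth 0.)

gnu: root
fox: left child of gnu (depth 1)
cat: left child of fox (depth 2)
bat: left child of cat (depth 3)
boa: right child of bat (depth 4)
yak: right child of gnu (depth 1)
elk: right child of cat (depth 3)
ape: left child of bat (depth 4)
asp: right child of ape (depth 5)
kit: left child of yak (depth 2)
owl: right child of kit (depth 3)
bee: left child of boa (depth 5)
jay: left child of kit (depth 3)
hen: left child of jay (depth 4)
eel: left child of elk (depth 4)
koi: left child of owl (depth 4)
ant: left child of ape (depth 5)
dog: left child of eel (depth 5)
hog: right child of hen (depth 5)

Path to bee: gnu → fox → cat → bat → boa → bee, which is 5 edges.

5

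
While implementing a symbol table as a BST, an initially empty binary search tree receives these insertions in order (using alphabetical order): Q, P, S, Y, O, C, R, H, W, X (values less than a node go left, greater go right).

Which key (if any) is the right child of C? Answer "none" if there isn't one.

H

Insert Q: tree is empty, so Q becomes the root.
Insert P: P < Q → go left. Place as left child of Q.
Insert S: S > Q → go right. Place as right child of Q.
Insert Y: Y > Q → go right; Y > S → go right. Place as right child of S.
Insert O: O < Q → go left; O < P → go left. Place as left child of P.
Insert C: C < Q → go left; C < P → go left; C < O → go left. Place as left child of O.
Insert R: R > Q → go right; R < S → go left. Place as left child of S.
Insert H: H < Q → go left; H < P → go left; H < O → go left; H > C → go right. Place as right child of C.
Insert W: W > Q → go right; W > S → go right; W < Y → go left. Place as left child of Y.
Insert X: X > Q → go right; X > S → go right; X < Y → go left; X > W → go right. Place as right child of W.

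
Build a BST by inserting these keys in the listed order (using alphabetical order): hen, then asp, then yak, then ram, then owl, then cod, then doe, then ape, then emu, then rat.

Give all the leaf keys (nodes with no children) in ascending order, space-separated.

hen: root
asp: left child of hen (depth 1)
yak: right child of hen (depth 1)
ram: left child of yak (depth 2)
owl: left child of ram (depth 3)
cod: right child of asp (depth 2)
doe: right child of cod (depth 3)
ape: left child of asp (depth 2)
emu: right child of doe (depth 4)
rat: right child of ram (depth 3)

ape emu owl rat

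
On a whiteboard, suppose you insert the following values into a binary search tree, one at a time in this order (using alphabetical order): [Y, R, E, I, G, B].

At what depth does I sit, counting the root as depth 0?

Y: root
R: left child of Y (depth 1)
E: left child of R (depth 2)
I: right child of E (depth 3)
G: left child of I (depth 4)
B: left child of E (depth 3)

Path to I: Y → R → E → I, which is 3 edges.

3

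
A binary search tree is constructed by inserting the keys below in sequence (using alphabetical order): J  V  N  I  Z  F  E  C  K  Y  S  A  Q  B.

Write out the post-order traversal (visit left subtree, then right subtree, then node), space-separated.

Insert J: tree is empty, so J becomes the root.
Insert V: V > J → go right. Place as right child of J.
Insert N: N > J → go right; N < V → go left. Place as left child of V.
Insert I: I < J → go left. Place as left child of J.
Insert Z: Z > J → go right; Z > V → go right. Place as right child of V.
Insert F: F < J → go left; F < I → go left. Place as left child of I.
Insert E: E < J → go left; E < I → go left; E < F → go left. Place as left child of F.
Insert C: C < J → go left; C < I → go left; C < F → go left; C < E → go left. Place as left child of E.
Insert K: K > J → go right; K < V → go left; K < N → go left. Place as left child of N.
Insert Y: Y > J → go right; Y > V → go right; Y < Z → go left. Place as left child of Z.
Insert S: S > J → go right; S < V → go left; S > N → go right. Place as right child of N.
Insert A: A < J → go left; A < I → go left; A < F → go left; A < E → go left; A < C → go left. Place as left child of C.
Insert Q: Q > J → go right; Q < V → go left; Q > N → go right; Q < S → go left. Place as left child of S.
Insert B: B < J → go left; B < I → go left; B < F → go left; B < E → go left; B < C → go left; B > A → go right. Place as right child of A.

B A C E F I K Q S N Y Z V J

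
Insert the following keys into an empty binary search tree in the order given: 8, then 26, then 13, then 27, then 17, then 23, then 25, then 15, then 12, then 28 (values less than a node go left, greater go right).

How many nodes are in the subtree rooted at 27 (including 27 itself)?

2

8: root
26: right child of 8 (depth 1)
13: left child of 26 (depth 2)
27: right child of 26 (depth 2)
17: right child of 13 (depth 3)
23: right child of 17 (depth 4)
25: right child of 23 (depth 5)
15: left child of 17 (depth 4)
12: left child of 13 (depth 3)
28: right child of 27 (depth 3)

Subtree rooted at 27 contains: 27, 28 — 2 nodes.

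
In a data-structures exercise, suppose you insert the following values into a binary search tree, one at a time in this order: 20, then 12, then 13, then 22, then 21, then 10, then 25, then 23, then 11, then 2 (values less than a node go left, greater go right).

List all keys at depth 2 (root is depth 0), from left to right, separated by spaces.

Resulting structure (node: left, right):
  20: L=12, R=22
  12: L=10, R=13
  13: L=–, R=–
  22: L=21, R=25
  21: L=–, R=–
  10: L=2, R=11
  25: L=23, R=–
  23: L=–, R=–
  11: L=–, R=–
  2: L=–, R=–

10 13 21 25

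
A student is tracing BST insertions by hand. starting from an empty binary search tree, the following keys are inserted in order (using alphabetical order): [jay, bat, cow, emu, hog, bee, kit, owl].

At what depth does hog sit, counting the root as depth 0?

Insert jay: tree is empty, so jay becomes the root.
Insert bat: bat < jay → go left. Place as left child of jay.
Insert cow: cow < jay → go left; cow > bat → go right. Place as right child of bat.
Insert emu: emu < jay → go left; emu > bat → go right; emu > cow → go right. Place as right child of cow.
Insert hog: hog < jay → go left; hog > bat → go right; hog > cow → go right; hog > emu → go right. Place as right child of emu.
Insert bee: bee < jay → go left; bee > bat → go right; bee < cow → go left. Place as left child of cow.
Insert kit: kit > jay → go right. Place as right child of jay.
Insert owl: owl > jay → go right; owl > kit → go right. Place as right child of kit.

Path to hog: jay → bat → cow → emu → hog, which is 4 edges.

4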